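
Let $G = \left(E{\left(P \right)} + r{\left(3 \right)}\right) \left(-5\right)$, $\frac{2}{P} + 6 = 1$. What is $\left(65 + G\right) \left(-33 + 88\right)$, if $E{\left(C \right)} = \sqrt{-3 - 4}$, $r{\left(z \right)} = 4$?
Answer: $2475 - 275 i \sqrt{7} \approx 2475.0 - 727.58 i$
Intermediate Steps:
$P = - \frac{2}{5}$ ($P = \frac{2}{-6 + 1} = \frac{2}{-5} = 2 \left(- \frac{1}{5}\right) = - \frac{2}{5} \approx -0.4$)
$E{\left(C \right)} = i \sqrt{7}$ ($E{\left(C \right)} = \sqrt{-7} = i \sqrt{7}$)
$G = -20 - 5 i \sqrt{7}$ ($G = \left(i \sqrt{7} + 4\right) \left(-5\right) = \left(4 + i \sqrt{7}\right) \left(-5\right) = -20 - 5 i \sqrt{7} \approx -20.0 - 13.229 i$)
$\left(65 + G\right) \left(-33 + 88\right) = \left(65 - \left(20 + 5 i \sqrt{7}\right)\right) \left(-33 + 88\right) = \left(45 - 5 i \sqrt{7}\right) 55 = 2475 - 275 i \sqrt{7}$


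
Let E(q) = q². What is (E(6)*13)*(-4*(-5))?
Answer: 9360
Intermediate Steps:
(E(6)*13)*(-4*(-5)) = (6²*13)*(-4*(-5)) = (36*13)*20 = 468*20 = 9360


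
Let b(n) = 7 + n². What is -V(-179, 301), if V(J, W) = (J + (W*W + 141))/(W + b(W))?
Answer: -90563/90909 ≈ -0.99619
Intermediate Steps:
V(J, W) = (141 + J + W²)/(7 + W + W²) (V(J, W) = (J + (W*W + 141))/(W + (7 + W²)) = (J + (W² + 141))/(7 + W + W²) = (J + (141 + W²))/(7 + W + W²) = (141 + J + W²)/(7 + W + W²))
-V(-179, 301) = -(141 - 179 + 301²)/(7 + 301 + 301²) = -(141 - 179 + 90601)/(7 + 301 + 90601) = -90563/90909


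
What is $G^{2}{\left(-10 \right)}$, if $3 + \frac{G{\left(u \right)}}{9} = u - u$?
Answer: $729$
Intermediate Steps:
$G{\left(u \right)} = -27$ ($G{\left(u \right)} = -27 + 9 \left(u - u\right) = -27 + 9 \cdot 0 = -27 + 0 = -27$)
$G^{2}{\left(-10 \right)} = \left(-27\right)^{2} = 729$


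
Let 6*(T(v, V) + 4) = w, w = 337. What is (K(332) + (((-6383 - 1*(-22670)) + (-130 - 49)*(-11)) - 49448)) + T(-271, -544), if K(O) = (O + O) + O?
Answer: -180863/6 ≈ -30144.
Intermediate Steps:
K(O) = 3*O (K(O) = 2*O + O = 3*O)
T(v, V) = 313/6 (T(v, V) = -4 + (⅙)*337 = -4 + 337/6 = 313/6)
(K(332) + (((-6383 - 1*(-22670)) + (-130 - 49)*(-11)) - 49448)) + T(-271, -544) = (3*332 + (((-6383 - 1*(-22670)) + (-130 - 49)*(-11)) - 49448)) + 313/6 = (996 + (((-6383 + 22670) - 179*(-11)) - 49448)) + 313/6 = (996 + ((16287 + 1969) - 49448)) + 313/6 = (996 + (18256 - 49448)) + 313/6 = (996 - 31192) + 313/6 = -30196 + 313/6 = -180863/6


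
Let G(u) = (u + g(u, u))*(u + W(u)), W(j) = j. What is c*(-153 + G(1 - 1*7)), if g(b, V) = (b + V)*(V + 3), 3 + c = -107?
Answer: 56430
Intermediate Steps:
c = -110 (c = -3 - 107 = -110)
g(b, V) = (3 + V)*(V + b) (g(b, V) = (V + b)*(3 + V) = (3 + V)*(V + b))
G(u) = 2*u*(2*u**2 + 7*u) (G(u) = (u + (u**2 + 3*u + 3*u + u*u))*(u + u) = (u + (u**2 + 3*u + 3*u + u**2))*(2*u) = (u + (2*u**2 + 6*u))*(2*u) = (2*u**2 + 7*u)*(2*u) = 2*u*(2*u**2 + 7*u))
c*(-153 + G(1 - 1*7)) = -110*(-153 + (1 - 1*7)**2*(14 + 4*(1 - 1*7))) = -110*(-153 + (1 - 7)**2*(14 + 4*(1 - 7))) = -110*(-153 + (-6)**2*(14 + 4*(-6))) = -110*(-153 + 36*(14 - 24)) = -110*(-153 + 36*(-10)) = -110*(-153 - 360) = -110*(-513) = 56430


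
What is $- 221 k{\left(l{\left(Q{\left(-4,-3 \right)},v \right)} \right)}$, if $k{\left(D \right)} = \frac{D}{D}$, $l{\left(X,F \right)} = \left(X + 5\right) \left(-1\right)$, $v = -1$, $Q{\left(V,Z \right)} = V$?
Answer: $-221$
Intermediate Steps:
$l{\left(X,F \right)} = -5 - X$ ($l{\left(X,F \right)} = \left(5 + X\right) \left(-1\right) = -5 - X$)
$k{\left(D \right)} = 1$
$- 221 k{\left(l{\left(Q{\left(-4,-3 \right)},v \right)} \right)} = \left(-221\right) 1 = -221$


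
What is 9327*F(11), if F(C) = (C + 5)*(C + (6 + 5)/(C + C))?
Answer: 1716168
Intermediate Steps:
F(C) = (5 + C)*(C + 11/(2*C)) (F(C) = (5 + C)*(C + 11/((2*C))) = (5 + C)*(C + 11*(1/(2*C))) = (5 + C)*(C + 11/(2*C)))
9327*F(11) = 9327*(11/2 + 11**2 + 5*11 + (55/2)/11) = 9327*(11/2 + 121 + 55 + (55/2)*(1/11)) = 9327*(11/2 + 121 + 55 + 5/2) = 9327*184 = 1716168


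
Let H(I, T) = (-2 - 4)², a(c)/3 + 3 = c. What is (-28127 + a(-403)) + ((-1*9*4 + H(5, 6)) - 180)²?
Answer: 3055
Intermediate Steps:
a(c) = -9 + 3*c
H(I, T) = 36 (H(I, T) = (-6)² = 36)
(-28127 + a(-403)) + ((-1*9*4 + H(5, 6)) - 180)² = (-28127 + (-9 + 3*(-403))) + ((-1*9*4 + 36) - 180)² = (-28127 + (-9 - 1209)) + ((-9*4 + 36) - 180)² = (-28127 - 1218) + ((-36 + 36) - 180)² = -29345 + (0 - 180)² = -29345 + (-180)² = -29345 + 32400 = 3055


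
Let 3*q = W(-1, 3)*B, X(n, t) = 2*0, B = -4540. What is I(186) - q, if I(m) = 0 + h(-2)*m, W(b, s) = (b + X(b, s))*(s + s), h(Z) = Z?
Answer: -9452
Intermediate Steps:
X(n, t) = 0
W(b, s) = 2*b*s (W(b, s) = (b + 0)*(s + s) = b*(2*s) = 2*b*s)
I(m) = -2*m (I(m) = 0 - 2*m = -2*m)
q = 9080 (q = ((2*(-1)*3)*(-4540))/3 = (-6*(-4540))/3 = (⅓)*27240 = 9080)
I(186) - q = -2*186 - 1*9080 = -372 - 9080 = -9452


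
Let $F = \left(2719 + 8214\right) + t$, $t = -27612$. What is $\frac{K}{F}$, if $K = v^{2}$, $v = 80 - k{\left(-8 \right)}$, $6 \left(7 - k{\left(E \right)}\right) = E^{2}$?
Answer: $- \frac{63001}{150111} \approx -0.4197$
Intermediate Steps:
$k{\left(E \right)} = 7 - \frac{E^{2}}{6}$
$v = \frac{251}{3}$ ($v = 80 - \left(7 - \frac{\left(-8\right)^{2}}{6}\right) = 80 - \left(7 - \frac{32}{3}\right) = 80 - - \frac{11}{3} = 80 + \frac{11}{3} = \frac{251}{3} \approx 83.667$)
$F = -16679$ ($F = \left(2719 + 8214\right) - 27612 = 10933 - 27612 = -16679$)
$K = \frac{63001}{9}$ ($K = \left(\frac{251}{3}\right)^{2} = \frac{63001}{9} \approx 7000.1$)
$\frac{K}{F} = \frac{63001}{9 \left(-16679\right)} = \frac{63001}{9} \left(- \frac{1}{16679}\right) = - \frac{63001}{150111}$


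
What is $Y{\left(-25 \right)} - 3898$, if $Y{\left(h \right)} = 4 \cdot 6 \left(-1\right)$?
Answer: $-3922$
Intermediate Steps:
$Y{\left(h \right)} = -24$ ($Y{\left(h \right)} = 24 \left(-1\right) = -24$)
$Y{\left(-25 \right)} - 3898 = -24 - 3898 = -3922$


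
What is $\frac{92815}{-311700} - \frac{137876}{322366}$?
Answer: $- \frac{7289634949}{10048148220} \approx -0.72547$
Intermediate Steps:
$\frac{92815}{-311700} - \frac{137876}{322366} = 92815 \left(- \frac{1}{311700}\right) - \frac{68938}{161183} = - \frac{18563}{62340} - \frac{68938}{161183} = - \frac{7289634949}{10048148220}$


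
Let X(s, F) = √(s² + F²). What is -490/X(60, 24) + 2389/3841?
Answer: 2389/3841 - 245*√29/174 ≈ -6.9606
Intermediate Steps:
X(s, F) = √(F² + s²)
-490/X(60, 24) + 2389/3841 = -490/√(24² + 60²) + 2389/3841 = -490/√(576 + 3600) + 2389*(1/3841) = -490*√29/348 + 2389/3841 = -245*√29/174 + 2389/3841 = 2389/3841 - 245*√29/174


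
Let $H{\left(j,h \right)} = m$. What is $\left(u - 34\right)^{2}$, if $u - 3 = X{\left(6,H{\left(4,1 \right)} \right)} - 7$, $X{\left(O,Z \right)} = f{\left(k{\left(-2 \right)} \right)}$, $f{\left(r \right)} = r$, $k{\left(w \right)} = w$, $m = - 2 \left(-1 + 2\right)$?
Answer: $1600$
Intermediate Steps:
$m = -2$ ($m = \left(-2\right) 1 = -2$)
$H{\left(j,h \right)} = -2$
$X{\left(O,Z \right)} = -2$
$u = -6$ ($u = 3 - 9 = -6$)
$\left(u - 34\right)^{2} = \left(-6 - 34\right)^{2} = \left(-40\right)^{2} = 1600$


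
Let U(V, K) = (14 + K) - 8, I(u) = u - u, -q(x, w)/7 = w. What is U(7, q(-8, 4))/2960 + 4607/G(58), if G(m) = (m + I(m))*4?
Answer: 106497/5365 ≈ 19.850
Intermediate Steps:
q(x, w) = -7*w
I(u) = 0
U(V, K) = 6 + K
G(m) = 4*m (G(m) = (m + 0)*4 = m*4 = 4*m)
U(7, q(-8, 4))/2960 + 4607/G(58) = (6 - 7*4)/2960 + 4607/((4*58)) = (6 - 28)*(1/2960) + 4607/232 = -22*1/2960 + 4607*(1/232) = -11/1480 + 4607/232 = 106497/5365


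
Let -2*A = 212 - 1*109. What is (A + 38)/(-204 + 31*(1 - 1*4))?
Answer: 1/22 ≈ 0.045455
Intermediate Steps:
A = -103/2 (A = -(212 - 1*109)/2 = -(212 - 109)/2 = -½*103 = -103/2 ≈ -51.500)
(A + 38)/(-204 + 31*(1 - 1*4)) = (-103/2 + 38)/(-204 + 31*(1 - 1*4)) = -27/(2*(-204 + 31*(1 - 4))) = -27/(2*(-204 + 31*(-3))) = -27/(2*(-204 - 93)) = -27/2/(-297) = -27/2*(-1/297) = 1/22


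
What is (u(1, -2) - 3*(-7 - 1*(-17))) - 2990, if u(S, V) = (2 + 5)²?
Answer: -2971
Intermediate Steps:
u(S, V) = 49 (u(S, V) = 7² = 49)
(u(1, -2) - 3*(-7 - 1*(-17))) - 2990 = (49 - 3*(-7 - 1*(-17))) - 2990 = (49 - 3*(-7 + 17)) - 2990 = (49 - 3*10) - 2990 = (49 - 30) - 2990 = 19 - 2990 = -2971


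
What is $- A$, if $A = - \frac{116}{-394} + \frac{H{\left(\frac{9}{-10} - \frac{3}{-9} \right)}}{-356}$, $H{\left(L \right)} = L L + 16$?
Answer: $- \frac{15689467}{63118800} \approx -0.24857$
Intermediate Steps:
$H{\left(L \right)} = 16 + L^{2}$ ($H{\left(L \right)} = L^{2} + 16 = 16 + L^{2}$)
$A = \frac{15689467}{63118800}$ ($A = - \frac{116}{-394} + \frac{16 + \left(\frac{9}{-10} - \frac{3}{-9}\right)^{2}}{-356} = \left(-116\right) \left(- \frac{1}{394}\right) + \left(16 + \left(9 \left(- \frac{1}{10}\right) - - \frac{1}{3}\right)^{2}\right) \left(- \frac{1}{356}\right) = \frac{58}{197} + \left(16 + \left(- \frac{9}{10} + \frac{1}{3}\right)^{2}\right) \left(- \frac{1}{356}\right) = \frac{58}{197} + \left(16 + \left(- \frac{17}{30}\right)^{2}\right) \left(- \frac{1}{356}\right) = \frac{58}{197} + \left(16 + \frac{289}{900}\right) \left(- \frac{1}{356}\right) = \frac{58}{197} + \frac{14689}{900} \left(- \frac{1}{356}\right) = \frac{58}{197} - \frac{14689}{320400} = \frac{15689467}{63118800} \approx 0.24857$)
$- A = \left(-1\right) \frac{15689467}{63118800} = - \frac{15689467}{63118800}$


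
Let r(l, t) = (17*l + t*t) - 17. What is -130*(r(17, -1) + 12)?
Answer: -37050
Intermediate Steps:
r(l, t) = -17 + t² + 17*l (r(l, t) = (17*l + t²) - 17 = (t² + 17*l) - 17 = -17 + t² + 17*l)
-130*(r(17, -1) + 12) = -130*((-17 + (-1)² + 17*17) + 12) = -130*((-17 + 1 + 289) + 12) = -130*(273 + 12) = -130*285 = -37050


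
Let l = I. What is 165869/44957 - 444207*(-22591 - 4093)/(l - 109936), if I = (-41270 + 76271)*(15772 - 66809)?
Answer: -21506138839289/7301245561651 ≈ -2.9455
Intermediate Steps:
I = -1786346037 (I = 35001*(-51037) = -1786346037)
l = -1786346037
165869/44957 - 444207*(-22591 - 4093)/(l - 109936) = 165869/44957 - 444207*(-22591 - 4093)/(-1786346037 - 109936) = 165869*(1/44957) - 444207/((-1786455973/(-26684))) = 15079/4087 - 444207/((-1786455973*(-1/26684))) = 15079/4087 - 444207/1786455973/26684 = 15079/4087 - 444207*26684/1786455973 = 15079/4087 - 11853219588/1786455973 = -21506138839289/7301245561651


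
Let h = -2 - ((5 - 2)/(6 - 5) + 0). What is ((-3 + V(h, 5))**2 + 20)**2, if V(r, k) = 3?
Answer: 400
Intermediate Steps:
h = -5 (h = -2 - (3/1 + 0) = -2 - (3*1 + 0) = -2 - (3 + 0) = -2 - 1*3 = -2 - 3 = -5)
((-3 + V(h, 5))**2 + 20)**2 = ((-3 + 3)**2 + 20)**2 = (0**2 + 20)**2 = (0 + 20)**2 = 20**2 = 400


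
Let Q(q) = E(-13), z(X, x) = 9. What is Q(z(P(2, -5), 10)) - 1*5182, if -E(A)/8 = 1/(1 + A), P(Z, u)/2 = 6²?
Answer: -15544/3 ≈ -5181.3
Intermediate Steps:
P(Z, u) = 72 (P(Z, u) = 2*6² = 2*36 = 72)
E(A) = -8/(1 + A)
Q(q) = ⅔ (Q(q) = -8/(1 - 13) = -8/(-12) = -8*(-1/12) = ⅔)
Q(z(P(2, -5), 10)) - 1*5182 = ⅔ - 1*5182 = ⅔ - 5182 = -15544/3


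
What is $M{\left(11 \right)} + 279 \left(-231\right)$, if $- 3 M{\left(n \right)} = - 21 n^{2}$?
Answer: $-63602$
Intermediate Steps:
$M{\left(n \right)} = 7 n^{2}$ ($M{\left(n \right)} = - \frac{\left(-21\right) n^{2}}{3} = 7 n^{2}$)
$M{\left(11 \right)} + 279 \left(-231\right) = 7 \cdot 11^{2} + 279 \left(-231\right) = 7 \cdot 121 - 64449 = 847 - 64449 = -63602$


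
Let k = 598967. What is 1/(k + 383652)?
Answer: 1/982619 ≈ 1.0177e-6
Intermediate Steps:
1/(k + 383652) = 1/(598967 + 383652) = 1/982619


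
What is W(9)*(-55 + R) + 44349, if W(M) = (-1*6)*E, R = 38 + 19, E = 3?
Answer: 44313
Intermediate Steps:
R = 57
W(M) = -18 (W(M) = -1*6*3 = -6*3 = -18)
W(9)*(-55 + R) + 44349 = -18*(-55 + 57) + 44349 = -18*2 + 44349 = -36 + 44349 = 44313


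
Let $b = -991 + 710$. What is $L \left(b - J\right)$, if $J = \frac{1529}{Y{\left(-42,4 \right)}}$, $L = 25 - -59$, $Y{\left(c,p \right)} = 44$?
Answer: $-26523$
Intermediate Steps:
$b = -281$
$L = 84$ ($L = 25 + 59 = 84$)
$J = \frac{139}{4}$ ($J = \frac{1529}{44} = 1529 \cdot \frac{1}{44} = \frac{139}{4} \approx 34.75$)
$L \left(b - J\right) = 84 \left(-281 - \frac{139}{4}\right) = 84 \left(- \frac{1263}{4}\right) = -26523$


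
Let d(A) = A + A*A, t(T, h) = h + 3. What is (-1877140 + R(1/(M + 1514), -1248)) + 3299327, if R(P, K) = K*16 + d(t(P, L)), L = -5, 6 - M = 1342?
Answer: 1402221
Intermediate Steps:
M = -1336 (M = 6 - 1*1342 = 6 - 1342 = -1336)
t(T, h) = 3 + h
d(A) = A + A²
R(P, K) = 2 + 16*K (R(P, K) = K*16 + (3 - 5)*(1 + (3 - 5)) = 16*K - 2*(1 - 2) = 16*K - 2*(-1) = 16*K + 2 = 2 + 16*K)
(-1877140 + R(1/(M + 1514), -1248)) + 3299327 = (-1877140 + (2 + 16*(-1248))) + 3299327 = (-1877140 + (2 - 19968)) + 3299327 = (-1877140 - 19966) + 3299327 = -1897106 + 3299327 = 1402221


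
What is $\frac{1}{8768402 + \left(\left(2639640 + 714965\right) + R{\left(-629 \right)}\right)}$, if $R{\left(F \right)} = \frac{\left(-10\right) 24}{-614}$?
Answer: $\frac{307}{3721763269} \approx 8.2488 \cdot 10^{-8}$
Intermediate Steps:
$R{\left(F \right)} = \frac{120}{307}$ ($R{\left(F \right)} = \left(-240\right) \left(- \frac{1}{614}\right) = \frac{120}{307}$)
$\frac{1}{8768402 + \left(\left(2639640 + 714965\right) + R{\left(-629 \right)}\right)} = \frac{1}{8768402 + \left(\left(2639640 + 714965\right) + \frac{120}{307}\right)} = \frac{1}{8768402 + \left(3354605 + \frac{120}{307}\right)} = \frac{1}{8768402 + \frac{1029863855}{307}} = \frac{1}{\frac{3721763269}{307}} = \frac{307}{3721763269}$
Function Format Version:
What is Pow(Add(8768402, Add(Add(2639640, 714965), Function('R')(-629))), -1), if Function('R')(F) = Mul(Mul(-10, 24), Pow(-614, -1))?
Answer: Rational(307, 3721763269) ≈ 8.2488e-8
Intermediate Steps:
Function('R')(F) = Rational(120, 307) (Function('R')(F) = Mul(-240, Rational(-1, 614)) = Rational(120, 307))
Pow(Add(8768402, Add(Add(2639640, 714965), Function('R')(-629))), -1) = Pow(Add(8768402, Add(Add(2639640, 714965), Rational(120, 307))), -1) = Pow(Add(8768402, Add(3354605, Rational(120, 307))), -1) = Pow(Add(8768402, Rational(1029863855, 307)), -1) = Pow(Rational(3721763269, 307), -1) = Rational(307, 3721763269)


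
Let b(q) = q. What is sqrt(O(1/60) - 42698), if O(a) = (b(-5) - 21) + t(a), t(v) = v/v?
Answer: 3*I*sqrt(4747) ≈ 206.7*I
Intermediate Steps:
t(v) = 1
O(a) = -25 (O(a) = (-5 - 21) + 1 = -26 + 1 = -25)
sqrt(O(1/60) - 42698) = sqrt(-25 - 42698) = sqrt(-42723) = 3*I*sqrt(4747)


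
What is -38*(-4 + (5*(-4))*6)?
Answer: 4712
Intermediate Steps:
-38*(-4 + (5*(-4))*6) = -38*(-4 - 20*6) = -38*(-4 - 120) = -38*(-124) = 4712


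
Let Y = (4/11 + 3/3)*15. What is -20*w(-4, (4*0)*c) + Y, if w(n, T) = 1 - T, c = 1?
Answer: 5/11 ≈ 0.45455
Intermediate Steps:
Y = 225/11 (Y = (4*(1/11) + 3*(⅓))*15 = (4/11 + 1)*15 = (15/11)*15 = 225/11 ≈ 20.455)
-20*w(-4, (4*0)*c) + Y = -20*(1 - 4*0) + 225/11 = -20*(1 - 0) + 225/11 = -20*(1 - 1*0) + 225/11 = -20*(1 + 0) + 225/11 = -20*1 + 225/11 = -20 + 225/11 = 5/11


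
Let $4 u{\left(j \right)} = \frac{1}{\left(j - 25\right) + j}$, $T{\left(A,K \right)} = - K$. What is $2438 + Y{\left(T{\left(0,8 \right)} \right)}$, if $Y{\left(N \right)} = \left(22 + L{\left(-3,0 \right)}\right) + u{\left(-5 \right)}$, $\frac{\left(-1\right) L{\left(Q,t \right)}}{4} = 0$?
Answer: $\frac{344399}{140} \approx 2460.0$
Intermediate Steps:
$L{\left(Q,t \right)} = 0$ ($L{\left(Q,t \right)} = \left(-4\right) 0 = 0$)
$u{\left(j \right)} = \frac{1}{4 \left(-25 + 2 j\right)}$ ($u{\left(j \right)} = \frac{1}{4 \left(\left(j - 25\right) + j\right)} = \frac{1}{4 \left(\left(-25 + j\right) + j\right)} = \frac{1}{4 \left(-25 + 2 j\right)}$)
$Y{\left(N \right)} = \frac{3079}{140}$ ($Y{\left(N \right)} = \left(22 + 0\right) + \frac{1}{4 \left(-25 + 2 \left(-5\right)\right)} = 22 + \frac{1}{4 \left(-25 - 10\right)} = 22 + \frac{1}{4 \left(-35\right)} = 22 + \frac{1}{4} \left(- \frac{1}{35}\right) = 22 - \frac{1}{140} = \frac{3079}{140}$)
$2438 + Y{\left(T{\left(0,8 \right)} \right)} = 2438 + \frac{3079}{140} = \frac{344399}{140}$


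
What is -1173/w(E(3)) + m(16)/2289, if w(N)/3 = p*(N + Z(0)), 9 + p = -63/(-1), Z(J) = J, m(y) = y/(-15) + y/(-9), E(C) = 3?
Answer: -1492433/618030 ≈ -2.4148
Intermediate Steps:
m(y) = -8*y/45 (m(y) = y*(-1/15) + y*(-⅑) = -y/15 - y/9 = -8*y/45)
p = 54 (p = -9 - 63/(-1) = -9 - 63*(-1) = -9 + 63 = 54)
w(N) = 162*N (w(N) = 3*(54*(N + 0)) = 3*(54*N) = 162*N)
-1173/w(E(3)) + m(16)/2289 = -1173/(162*3) - 8/45*16/2289 = -1173/486 - 128/45*1/2289 = -1173*1/486 - 128/103005 = -391/162 - 128/103005 = -1492433/618030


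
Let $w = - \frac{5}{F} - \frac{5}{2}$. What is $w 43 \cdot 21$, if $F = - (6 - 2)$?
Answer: $- \frac{4515}{4} \approx -1128.8$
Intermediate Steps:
$F = -4$ ($F = \left(-1\right) 4 = -4$)
$w = - \frac{5}{4}$ ($w = - \frac{5}{-4} - \frac{5}{2} = \left(-5\right) \left(- \frac{1}{4}\right) - \frac{5}{2} = \frac{5}{4} - \frac{5}{2} = - \frac{5}{4} \approx -1.25$)
$w 43 \cdot 21 = \left(- \frac{5}{4}\right) 43 \cdot 21 = \left(- \frac{215}{4}\right) 21 = - \frac{4515}{4}$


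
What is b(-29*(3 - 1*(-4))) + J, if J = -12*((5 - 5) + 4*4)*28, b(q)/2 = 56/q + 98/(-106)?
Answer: -8266602/1537 ≈ -5378.4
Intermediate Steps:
b(q) = -98/53 + 112/q (b(q) = 2*(56/q + 98/(-106)) = 2*(56/q + 98*(-1/106)) = 2*(56/q - 49/53) = 2*(-49/53 + 56/q) = -98/53 + 112/q)
J = -5376 (J = -12*(0 + 16)*28 = -12*16*28 = -192*28 = -5376)
b(-29*(3 - 1*(-4))) + J = (-98/53 + 112/((-29*(3 - 1*(-4))))) - 5376 = (-98/53 + 112/((-29*(3 + 4)))) - 5376 = (-98/53 + 112/((-29*7))) - 5376 = (-98/53 + 112/(-203)) - 5376 = (-98/53 + 112*(-1/203)) - 5376 = (-98/53 - 16/29) - 5376 = -3690/1537 - 5376 = -8266602/1537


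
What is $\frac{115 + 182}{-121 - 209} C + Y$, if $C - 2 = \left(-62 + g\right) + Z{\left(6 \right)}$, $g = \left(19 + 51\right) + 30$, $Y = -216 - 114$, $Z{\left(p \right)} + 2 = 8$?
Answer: $- \frac{1857}{5} \approx -371.4$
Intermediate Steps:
$Z{\left(p \right)} = 6$ ($Z{\left(p \right)} = -2 + 8 = 6$)
$Y = -330$
$g = 100$ ($g = 70 + 30 = 100$)
$C = 46$ ($C = 2 + \left(\left(-62 + 100\right) + 6\right) = 2 + \left(38 + 6\right) = 2 + 44 = 46$)
$\frac{115 + 182}{-121 - 209} C + Y = \frac{115 + 182}{-121 - 209} \cdot 46 - 330 = \frac{297}{-330} \cdot 46 - 330 = 297 \left(- \frac{1}{330}\right) 46 - 330 = \left(- \frac{9}{10}\right) 46 - 330 = - \frac{207}{5} - 330 = - \frac{1857}{5}$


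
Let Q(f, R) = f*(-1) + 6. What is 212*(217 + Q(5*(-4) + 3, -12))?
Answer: 50880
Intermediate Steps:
Q(f, R) = 6 - f (Q(f, R) = -f + 6 = 6 - f)
212*(217 + Q(5*(-4) + 3, -12)) = 212*(217 + (6 - (5*(-4) + 3))) = 212*(217 + (6 - (-20 + 3))) = 212*(217 + (6 - 1*(-17))) = 212*(217 + (6 + 17)) = 212*(217 + 23) = 212*240 = 50880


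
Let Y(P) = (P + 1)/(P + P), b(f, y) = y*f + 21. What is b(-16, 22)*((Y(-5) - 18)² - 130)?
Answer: -1487514/25 ≈ -59501.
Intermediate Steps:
b(f, y) = 21 + f*y (b(f, y) = f*y + 21 = 21 + f*y)
Y(P) = (1 + P)/(2*P) (Y(P) = (1 + P)/((2*P)) = (1 + P)*(1/(2*P)) = (1 + P)/(2*P))
b(-16, 22)*((Y(-5) - 18)² - 130) = (21 - 16*22)*(((½)*(1 - 5)/(-5) - 18)² - 130) = (21 - 352)*(((½)*(-⅕)*(-4) - 18)² - 130) = -331*((⅖ - 18)² - 130) = -331*((-88/5)² - 130) = -331*(7744/25 - 130) = -331*4494/25 = -1487514/25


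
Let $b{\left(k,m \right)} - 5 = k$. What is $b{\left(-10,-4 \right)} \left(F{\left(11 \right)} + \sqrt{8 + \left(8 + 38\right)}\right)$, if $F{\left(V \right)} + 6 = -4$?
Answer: $50 - 15 \sqrt{6} \approx 13.258$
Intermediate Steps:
$b{\left(k,m \right)} = 5 + k$
$F{\left(V \right)} = -10$ ($F{\left(V \right)} = -6 - 4 = -10$)
$b{\left(-10,-4 \right)} \left(F{\left(11 \right)} + \sqrt{8 + \left(8 + 38\right)}\right) = \left(5 - 10\right) \left(-10 + \sqrt{8 + \left(8 + 38\right)}\right) = - 5 \left(-10 + \sqrt{8 + 46}\right) = - 5 \left(-10 + \sqrt{54}\right) = - 5 \left(-10 + 3 \sqrt{6}\right) = 50 - 15 \sqrt{6}$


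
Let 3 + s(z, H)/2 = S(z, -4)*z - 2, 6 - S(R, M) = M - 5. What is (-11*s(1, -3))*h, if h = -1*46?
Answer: 10120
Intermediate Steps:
S(R, M) = 11 - M (S(R, M) = 6 - (M - 5) = 6 - (-5 + M) = 6 + (5 - M) = 11 - M)
h = -46
s(z, H) = -10 + 30*z (s(z, H) = -6 + 2*((11 - 1*(-4))*z - 2) = -6 + 2*((11 + 4)*z - 2) = -6 + 2*(15*z - 2) = -6 + 2*(-2 + 15*z) = -6 + (-4 + 30*z) = -10 + 30*z)
(-11*s(1, -3))*h = -11*(-10 + 30*1)*(-46) = -11*(-10 + 30)*(-46) = -11*20*(-46) = -220*(-46) = 10120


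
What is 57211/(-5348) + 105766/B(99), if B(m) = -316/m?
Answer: -2000574961/60356 ≈ -33146.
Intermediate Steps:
57211/(-5348) + 105766/B(99) = 57211/(-5348) + 105766/((-316/99)) = 57211*(-1/5348) + 105766/((-316*1/99)) = -8173/764 + 105766/(-316/99) = -8173/764 + 105766*(-99/316) = -8173/764 - 5235417/158 = -2000574961/60356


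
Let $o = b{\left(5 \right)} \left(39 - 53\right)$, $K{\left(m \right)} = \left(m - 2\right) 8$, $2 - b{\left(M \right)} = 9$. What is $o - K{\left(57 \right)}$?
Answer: $-342$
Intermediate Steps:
$b{\left(M \right)} = -7$ ($b{\left(M \right)} = 2 - 9 = -7$)
$K{\left(m \right)} = -16 + 8 m$ ($K{\left(m \right)} = \left(-2 + m\right) 8 = -16 + 8 m$)
$o = 98$ ($o = - 7 \left(39 - 53\right) = \left(-7\right) \left(-14\right) = 98$)
$o - K{\left(57 \right)} = 98 - \left(-16 + 8 \cdot 57\right) = 98 - \left(-16 + 456\right) = 98 - 440 = -342$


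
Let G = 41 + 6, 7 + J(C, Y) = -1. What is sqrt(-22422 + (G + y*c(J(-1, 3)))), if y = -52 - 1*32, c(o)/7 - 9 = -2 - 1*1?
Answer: I*sqrt(25903) ≈ 160.94*I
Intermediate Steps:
J(C, Y) = -8 (J(C, Y) = -7 - 1 = -8)
c(o) = 42 (c(o) = 63 + 7*(-2 - 1*1) = 63 + 7*(-2 - 1) = 63 + 7*(-3) = 63 - 21 = 42)
y = -84 (y = -52 - 32 = -84)
G = 47
sqrt(-22422 + (G + y*c(J(-1, 3)))) = sqrt(-22422 + (47 - 84*42)) = sqrt(-22422 + (47 - 3528)) = sqrt(-22422 - 3481) = sqrt(-25903) = I*sqrt(25903)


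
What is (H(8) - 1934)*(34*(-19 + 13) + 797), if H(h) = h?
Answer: -1142118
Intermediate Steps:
(H(8) - 1934)*(34*(-19 + 13) + 797) = (8 - 1934)*(34*(-19 + 13) + 797) = -1926*(34*(-6) + 797) = -1926*(-204 + 797) = -1926*593 = -1142118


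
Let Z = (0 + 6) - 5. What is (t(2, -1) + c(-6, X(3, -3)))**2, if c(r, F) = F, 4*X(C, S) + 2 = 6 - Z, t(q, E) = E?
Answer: 1/16 ≈ 0.062500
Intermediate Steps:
Z = 1 (Z = 6 - 5 = 1)
X(C, S) = 3/4 (X(C, S) = -1/2 + (6 - 1*1)/4 = -1/2 + (6 - 1)/4 = -1/2 + (1/4)*5 = -1/2 + 5/4 = 3/4)
(t(2, -1) + c(-6, X(3, -3)))**2 = (-1 + 3/4)**2 = (-1/4)**2 = 1/16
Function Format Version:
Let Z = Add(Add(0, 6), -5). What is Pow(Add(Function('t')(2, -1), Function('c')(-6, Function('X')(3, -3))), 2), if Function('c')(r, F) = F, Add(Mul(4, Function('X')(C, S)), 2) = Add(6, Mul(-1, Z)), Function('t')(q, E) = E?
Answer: Rational(1, 16) ≈ 0.062500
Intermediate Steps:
Z = 1 (Z = Add(6, -5) = 1)
Function('X')(C, S) = Rational(3, 4) (Function('X')(C, S) = Add(Rational(-1, 2), Mul(Rational(1, 4), Add(6, Mul(-1, 1)))) = Add(Rational(-1, 2), Mul(Rational(1, 4), Add(6, -1))) = Add(Rational(-1, 2), Mul(Rational(1, 4), 5)) = Add(Rational(-1, 2), Rational(5, 4)) = Rational(3, 4))
Pow(Add(Function('t')(2, -1), Function('c')(-6, Function('X')(3, -3))), 2) = Pow(Add(-1, Rational(3, 4)), 2) = Pow(Rational(-1, 4), 2) = Rational(1, 16)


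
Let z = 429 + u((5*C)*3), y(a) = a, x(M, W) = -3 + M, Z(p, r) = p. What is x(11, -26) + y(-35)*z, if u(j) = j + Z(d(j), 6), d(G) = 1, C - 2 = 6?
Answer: -19242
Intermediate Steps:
C = 8 (C = 2 + 6 = 8)
u(j) = 1 + j (u(j) = j + 1 = 1 + j)
z = 550 (z = 429 + (1 + (5*8)*3) = 429 + (1 + 40*3) = 429 + (1 + 120) = 429 + 121 = 550)
x(11, -26) + y(-35)*z = (-3 + 11) - 35*550 = 8 - 19250 = -19242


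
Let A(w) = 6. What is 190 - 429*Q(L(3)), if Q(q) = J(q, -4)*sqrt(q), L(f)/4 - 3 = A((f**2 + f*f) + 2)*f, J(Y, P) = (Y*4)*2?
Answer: 190 - 576576*sqrt(21) ≈ -2.6420e+6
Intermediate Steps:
J(Y, P) = 8*Y (J(Y, P) = (4*Y)*2 = 8*Y)
L(f) = 12 + 24*f (L(f) = 12 + 4*(6*f) = 12 + 24*f)
Q(q) = 8*q**(3/2) (Q(q) = (8*q)*sqrt(q) = 8*q**(3/2))
190 - 429*Q(L(3)) = 190 - 3432*(12 + 24*3)**(3/2) = 190 - 3432*(12 + 72)**(3/2) = 190 - 3432*84**(3/2) = 190 - 3432*168*sqrt(21) = 190 - 576576*sqrt(21)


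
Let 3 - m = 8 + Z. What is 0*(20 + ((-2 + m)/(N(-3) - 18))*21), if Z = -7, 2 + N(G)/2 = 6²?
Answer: 0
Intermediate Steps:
N(G) = 68 (N(G) = -4 + 2*6² = -4 + 2*36 = -4 + 72 = 68)
m = 2 (m = 3 - (8 - 7) = 3 - 1*1 = 3 - 1 = 2)
0*(20 + ((-2 + m)/(N(-3) - 18))*21) = 0*(20 + ((-2 + 2)/(68 - 18))*21) = 0*(20 + (0/50)*21) = 0*(20 + (0*(1/50))*21) = 0*(20 + 0*21) = 0*(20 + 0) = 0*20 = 0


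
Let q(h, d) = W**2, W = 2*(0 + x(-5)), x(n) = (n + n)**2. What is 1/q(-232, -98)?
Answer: 1/40000 ≈ 2.5000e-5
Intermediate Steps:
x(n) = 4*n**2 (x(n) = (2*n)**2 = 4*n**2)
W = 200 (W = 2*(0 + 4*(-5)**2) = 2*(0 + 4*25) = 2*(0 + 100) = 2*100 = 200)
q(h, d) = 40000 (q(h, d) = 200**2 = 40000)
1/q(-232, -98) = 1/40000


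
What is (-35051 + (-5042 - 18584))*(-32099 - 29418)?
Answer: 3609633009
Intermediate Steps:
(-35051 + (-5042 - 18584))*(-32099 - 29418) = (-35051 - 23626)*(-61517) = -58677*(-61517) = 3609633009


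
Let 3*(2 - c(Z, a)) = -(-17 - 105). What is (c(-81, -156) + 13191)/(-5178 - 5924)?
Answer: -39457/33306 ≈ -1.1847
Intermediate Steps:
c(Z, a) = -116/3 (c(Z, a) = 2 - (-1)*(-17 - 105)/3 = 2 - (-1)*(-122)/3 = 2 - ⅓*122 = 2 - 122/3 = -116/3)
(c(-81, -156) + 13191)/(-5178 - 5924) = (-116/3 + 13191)/(-5178 - 5924) = (39457/3)/(-11102) = (39457/3)*(-1/11102) = -39457/33306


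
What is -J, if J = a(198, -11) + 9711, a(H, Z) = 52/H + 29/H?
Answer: -213651/22 ≈ -9711.4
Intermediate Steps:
a(H, Z) = 81/H
J = 213651/22 (J = 81/198 + 9711 = 81*(1/198) + 9711 = 9/22 + 9711 = 213651/22 ≈ 9711.4)
-J = -1*213651/22 = -213651/22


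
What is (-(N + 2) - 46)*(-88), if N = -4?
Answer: 3872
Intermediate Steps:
(-(N + 2) - 46)*(-88) = (-(-4 + 2) - 46)*(-88) = (-1*(-2) - 46)*(-88) = (2 - 46)*(-88) = -44*(-88) = 3872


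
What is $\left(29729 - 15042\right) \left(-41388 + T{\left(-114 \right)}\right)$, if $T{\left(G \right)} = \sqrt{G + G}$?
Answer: $-607865556 + 29374 i \sqrt{57} \approx -6.0787 \cdot 10^{8} + 2.2177 \cdot 10^{5} i$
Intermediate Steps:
$T{\left(G \right)} = \sqrt{2} \sqrt{G}$ ($T{\left(G \right)} = \sqrt{2 G} = \sqrt{2} \sqrt{G}$)
$\left(29729 - 15042\right) \left(-41388 + T{\left(-114 \right)}\right) = \left(29729 - 15042\right) \left(-41388 + \sqrt{2} \sqrt{-114}\right) = 14687 \left(-41388 + \sqrt{2} i \sqrt{114}\right) = 14687 \left(-41388 + 2 i \sqrt{57}\right) = -607865556 + 29374 i \sqrt{57}$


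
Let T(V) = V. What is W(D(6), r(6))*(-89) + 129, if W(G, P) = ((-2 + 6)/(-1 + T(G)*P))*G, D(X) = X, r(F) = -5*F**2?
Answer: 141585/1081 ≈ 130.98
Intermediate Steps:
W(G, P) = 4*G/(-1 + G*P) (W(G, P) = ((-2 + 6)/(-1 + G*P))*G = (4/(-1 + G*P))*G = 4*G/(-1 + G*P))
W(D(6), r(6))*(-89) + 129 = (4*6/(-1 + 6*(-5*6**2)))*(-89) + 129 = (4*6/(-1 + 6*(-5*36)))*(-89) + 129 = (4*6/(-1 + 6*(-180)))*(-89) + 129 = (4*6/(-1 - 1080))*(-89) + 129 = (4*6/(-1081))*(-89) + 129 = (4*6*(-1/1081))*(-89) + 129 = -24/1081*(-89) + 129 = 2136/1081 + 129 = 141585/1081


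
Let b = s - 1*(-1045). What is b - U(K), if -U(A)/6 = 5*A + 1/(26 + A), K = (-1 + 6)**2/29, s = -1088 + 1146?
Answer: 25507169/22591 ≈ 1129.1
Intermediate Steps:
s = 58
K = 25/29 (K = 5**2*(1/29) = 25*(1/29) = 25/29 ≈ 0.86207)
U(A) = -30*A - 6/(26 + A) (U(A) = -6*(5*A + 1/(26 + A)) = -6*(1/(26 + A) + 5*A) = -30*A - 6/(26 + A))
b = 1103 (b = 58 - 1*(-1045) = 58 + 1045 = 1103)
b - U(K) = 1103 - 6*(-1 - 130*25/29 - 5*(25/29)**2)/(26 + 25/29) = 1103 - 6*(-1 - 3250/29 - 5*625/841)/779/29 = 1103 - 6*29*(-1 - 3250/29 - 3125/841)/779 = 1103 - 6*29*(-98216)/(779*841) = 1103 - 1*(-589296/22591) = 1103 + 589296/22591 = 25507169/22591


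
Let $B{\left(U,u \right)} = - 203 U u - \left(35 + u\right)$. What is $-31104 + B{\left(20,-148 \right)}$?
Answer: $569889$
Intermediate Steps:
$B{\left(U,u \right)} = -35 - u - 203 U u$ ($B{\left(U,u \right)} = - 203 U u - \left(35 + u\right) = -35 - u - 203 U u$)
$-31104 + B{\left(20,-148 \right)} = -31104 - \left(-113 - 600880\right) = -31104 + \left(-35 + 148 + 600880\right) = -31104 + 600993 = 569889$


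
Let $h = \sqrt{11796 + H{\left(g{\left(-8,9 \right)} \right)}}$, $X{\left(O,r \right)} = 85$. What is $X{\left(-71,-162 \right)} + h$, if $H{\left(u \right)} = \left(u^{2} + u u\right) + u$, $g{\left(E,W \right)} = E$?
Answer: $85 + 6 \sqrt{331} \approx 194.16$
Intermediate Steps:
$H{\left(u \right)} = u + 2 u^{2}$ ($H{\left(u \right)} = \left(u^{2} + u^{2}\right) + u = 2 u^{2} + u = u + 2 u^{2}$)
$h = 6 \sqrt{331}$ ($h = \sqrt{11796 - 8 \left(1 + 2 \left(-8\right)\right)} = \sqrt{11796 - 8 \left(1 - 16\right)} = \sqrt{11796 - -120} = \sqrt{11796 + 120} = \sqrt{11916} = 6 \sqrt{331} \approx 109.16$)
$X{\left(-71,-162 \right)} + h = 85 + 6 \sqrt{331}$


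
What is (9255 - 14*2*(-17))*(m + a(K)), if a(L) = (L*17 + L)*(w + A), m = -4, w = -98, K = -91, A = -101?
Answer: 3171897298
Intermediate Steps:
a(L) = -3582*L (a(L) = (L*17 + L)*(-98 - 101) = (17*L + L)*(-199) = (18*L)*(-199) = -3582*L)
(9255 - 14*2*(-17))*(m + a(K)) = (9255 - 14*2*(-17))*(-4 - 3582*(-91)) = (9255 - 28*(-17))*(-4 + 325962) = (9255 + 476)*325958 = 9731*325958 = 3171897298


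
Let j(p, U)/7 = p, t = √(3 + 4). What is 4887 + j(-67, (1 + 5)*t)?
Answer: 4418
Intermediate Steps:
t = √7 ≈ 2.6458
j(p, U) = 7*p
4887 + j(-67, (1 + 5)*t) = 4887 + 7*(-67) = 4887 - 469 = 4418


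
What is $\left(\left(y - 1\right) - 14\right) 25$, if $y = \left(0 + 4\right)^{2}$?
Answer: $25$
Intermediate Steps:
$y = 16$ ($y = 4^{2} = 16$)
$\left(\left(y - 1\right) - 14\right) 25 = \left(\left(16 - 1\right) - 14\right) 25 = \left(15 - 14\right) 25 = 1 \cdot 25 = 25$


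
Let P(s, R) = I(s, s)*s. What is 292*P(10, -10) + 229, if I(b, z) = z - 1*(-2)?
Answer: 35269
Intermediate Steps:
I(b, z) = 2 + z (I(b, z) = z + 2 = 2 + z)
P(s, R) = s*(2 + s) (P(s, R) = (2 + s)*s = s*(2 + s))
292*P(10, -10) + 229 = 292*(10*(2 + 10)) + 229 = 292*(10*12) + 229 = 292*120 + 229 = 35040 + 229 = 35269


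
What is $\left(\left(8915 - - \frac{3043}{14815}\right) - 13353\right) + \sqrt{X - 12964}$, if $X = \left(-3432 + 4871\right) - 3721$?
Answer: $- \frac{65745927}{14815} + 33 i \sqrt{14} \approx -4437.8 + 123.47 i$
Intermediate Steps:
$X = -2282$ ($X = 1439 - 3721 = -2282$)
$\left(\left(8915 - - \frac{3043}{14815}\right) - 13353\right) + \sqrt{X - 12964} = \left(\left(8915 - - \frac{3043}{14815}\right) - 13353\right) + \sqrt{-2282 - 12964} = \left(\left(8915 - \left(-3043\right) \frac{1}{14815}\right) - 13353\right) + \sqrt{-15246} = \left(\left(8915 - - \frac{3043}{14815}\right) - 13353\right) + 33 i \sqrt{14} = \left(\left(8915 + \frac{3043}{14815}\right) - 13353\right) + 33 i \sqrt{14} = \left(\frac{132078768}{14815} - 13353\right) + 33 i \sqrt{14} = - \frac{65745927}{14815} + 33 i \sqrt{14}$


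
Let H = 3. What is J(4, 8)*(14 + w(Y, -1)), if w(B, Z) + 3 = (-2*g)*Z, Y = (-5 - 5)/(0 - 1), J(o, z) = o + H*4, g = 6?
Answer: 368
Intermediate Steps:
J(o, z) = 12 + o (J(o, z) = o + 3*4 = o + 12 = 12 + o)
Y = 10 (Y = -10/(-1) = -10*(-1) = 10)
w(B, Z) = -3 - 12*Z (w(B, Z) = -3 + (-2*6)*Z = -3 - 12*Z)
J(4, 8)*(14 + w(Y, -1)) = (12 + 4)*(14 + (-3 - 12*(-1))) = 16*(14 + (-3 + 12)) = 16*(14 + 9) = 16*23 = 368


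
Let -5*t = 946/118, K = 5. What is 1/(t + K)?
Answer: 295/1002 ≈ 0.29441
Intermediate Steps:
t = -473/295 (t = -946/(5*118) = -⅕*473/59 = -473/295 ≈ -1.6034)
1/(t + K) = 1/(-473/295 + 5) = 1/(1002/295) = 295/1002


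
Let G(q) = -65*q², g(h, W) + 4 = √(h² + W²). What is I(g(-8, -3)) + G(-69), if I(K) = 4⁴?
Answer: -309209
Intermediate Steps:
g(h, W) = -4 + √(W² + h²) (g(h, W) = -4 + √(h² + W²) = -4 + √(W² + h²))
I(K) = 256
I(g(-8, -3)) + G(-69) = 256 - 65*(-69)² = 256 - 65*4761 = 256 - 309465 = -309209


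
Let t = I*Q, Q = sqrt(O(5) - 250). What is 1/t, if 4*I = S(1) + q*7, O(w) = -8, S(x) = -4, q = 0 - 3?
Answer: 2*I*sqrt(258)/3225 ≈ 0.0099612*I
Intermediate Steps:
q = -3
Q = I*sqrt(258) (Q = sqrt(-8 - 250) = sqrt(-258) = I*sqrt(258) ≈ 16.062*I)
I = -25/4 (I = (-4 - 3*7)/4 = (-4 - 21)/4 = (1/4)*(-25) = -25/4 ≈ -6.2500)
t = -25*I*sqrt(258)/4 ≈ -100.39*I
1/t = 1/(-25*I*sqrt(258)/4) = 2*I*sqrt(258)/3225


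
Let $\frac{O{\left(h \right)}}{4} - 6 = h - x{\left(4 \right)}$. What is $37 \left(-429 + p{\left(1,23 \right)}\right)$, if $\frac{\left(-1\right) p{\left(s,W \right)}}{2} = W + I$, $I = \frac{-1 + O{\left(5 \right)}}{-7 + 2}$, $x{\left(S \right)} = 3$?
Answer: $- \frac{85581}{5} \approx -17116.0$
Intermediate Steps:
$O{\left(h \right)} = 12 + 4 h$ ($O{\left(h \right)} = 24 + 4 \left(h - 3\right) = 24 + 4 \left(-3 + h\right) = 24 + \left(-12 + 4 h\right) = 12 + 4 h$)
$I = - \frac{31}{5}$ ($I = \frac{-1 + \left(12 + 4 \cdot 5\right)}{-7 + 2} = \frac{-1 + \left(12 + 20\right)}{-5} = \left(-1 + 32\right) \left(- \frac{1}{5}\right) = 31 \left(- \frac{1}{5}\right) = - \frac{31}{5} \approx -6.2$)
$p{\left(s,W \right)} = \frac{62}{5} - 2 W$ ($p{\left(s,W \right)} = - 2 \left(W - \frac{31}{5}\right) = - 2 \left(- \frac{31}{5} + W\right) = \frac{62}{5} - 2 W$)
$37 \left(-429 + p{\left(1,23 \right)}\right) = 37 \left(-429 + \left(\frac{62}{5} - 46\right)\right) = 37 \left(-429 - \frac{168}{5}\right) = 37 \left(- \frac{2313}{5}\right) = - \frac{85581}{5}$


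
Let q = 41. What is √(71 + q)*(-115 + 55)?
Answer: -240*√7 ≈ -634.98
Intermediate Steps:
√(71 + q)*(-115 + 55) = √(71 + 41)*(-115 + 55) = √112*(-60) = (4*√7)*(-60) = -240*√7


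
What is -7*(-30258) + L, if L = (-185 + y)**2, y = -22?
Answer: 254655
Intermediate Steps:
L = 42849 (L = (-185 - 22)**2 = (-207)**2 = 42849)
-7*(-30258) + L = -7*(-30258) + 42849 = 211806 + 42849 = 254655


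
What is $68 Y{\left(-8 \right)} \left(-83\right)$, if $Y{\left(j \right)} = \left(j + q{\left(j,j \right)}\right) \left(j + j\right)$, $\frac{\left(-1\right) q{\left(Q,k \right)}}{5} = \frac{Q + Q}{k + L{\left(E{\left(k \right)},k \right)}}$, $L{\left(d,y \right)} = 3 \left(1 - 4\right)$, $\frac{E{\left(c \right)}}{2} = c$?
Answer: $-1147392$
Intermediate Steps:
$E{\left(c \right)} = 2 c$
$L{\left(d,y \right)} = -9$ ($L{\left(d,y \right)} = 3 \left(-3\right) = -9$)
$q{\left(Q,k \right)} = - \frac{10 Q}{-9 + k}$ ($q{\left(Q,k \right)} = - 5 \frac{Q + Q}{k - 9} = - 5 \frac{2 Q}{-9 + k} = - \frac{10 Q}{-9 + k}$)
$Y{\left(j \right)} = 2 j \left(j - \frac{10 j}{-9 + j}\right)$ ($Y{\left(j \right)} = \left(j - \frac{10 j}{-9 + j}\right) \left(j + j\right) = \left(j - \frac{10 j}{-9 + j}\right) 2 j = 2 j \left(j - \frac{10 j}{-9 + j}\right)$)
$68 Y{\left(-8 \right)} \left(-83\right) = 68 \frac{2 \left(-8\right)^{2} \left(-19 - 8\right)}{-9 - 8} \left(-83\right) = 68 \cdot 2 \cdot 64 \frac{1}{-17} \left(-27\right) \left(-83\right) = 68 \cdot 2 \cdot 64 \left(- \frac{1}{17}\right) \left(-27\right) \left(-83\right) = 68 \cdot \frac{3456}{17} \left(-83\right) = 13824 \left(-83\right) = -1147392$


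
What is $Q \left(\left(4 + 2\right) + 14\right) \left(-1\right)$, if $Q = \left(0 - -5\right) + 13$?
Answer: $-360$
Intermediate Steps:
$Q = 18$ ($Q = \left(0 + 5\right) + 13 = 5 + 13 = 18$)
$Q \left(\left(4 + 2\right) + 14\right) \left(-1\right) = 18 \left(\left(4 + 2\right) + 14\right) \left(-1\right) = 18 \left(6 + 14\right) \left(-1\right) = 18 \cdot 20 \left(-1\right) = 360 \left(-1\right) = -360$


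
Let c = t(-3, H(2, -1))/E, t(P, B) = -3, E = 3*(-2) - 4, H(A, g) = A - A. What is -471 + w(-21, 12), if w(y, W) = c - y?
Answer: -4497/10 ≈ -449.70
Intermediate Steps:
H(A, g) = 0
E = -10 (E = -6 - 4 = -10)
c = 3/10 (c = -3/(-10) = -3*(-1/10) = 3/10 ≈ 0.30000)
w(y, W) = 3/10 - y
-471 + w(-21, 12) = -471 + (3/10 - 1*(-21)) = -471 + (3/10 + 21) = -471 + 213/10 = -4497/10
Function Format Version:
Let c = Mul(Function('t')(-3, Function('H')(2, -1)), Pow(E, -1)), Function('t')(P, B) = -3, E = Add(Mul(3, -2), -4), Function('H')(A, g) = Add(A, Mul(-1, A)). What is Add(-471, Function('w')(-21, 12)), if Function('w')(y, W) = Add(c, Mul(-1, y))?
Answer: Rational(-4497, 10) ≈ -449.70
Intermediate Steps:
Function('H')(A, g) = 0
E = -10 (E = Add(-6, -4) = -10)
c = Rational(3, 10) (c = Mul(-3, Pow(-10, -1)) = Mul(-3, Rational(-1, 10)) = Rational(3, 10) ≈ 0.30000)
Function('w')(y, W) = Add(Rational(3, 10), Mul(-1, y))
Add(-471, Function('w')(-21, 12)) = Add(-471, Add(Rational(3, 10), Mul(-1, -21))) = Add(-471, Add(Rational(3, 10), 21)) = Add(-471, Rational(213, 10)) = Rational(-4497, 10)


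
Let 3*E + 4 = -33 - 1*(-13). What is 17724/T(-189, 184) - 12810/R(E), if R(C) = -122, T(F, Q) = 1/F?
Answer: -3349731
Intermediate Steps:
E = -8 (E = -4/3 + (-33 - 1*(-13))/3 = -4/3 + (-33 + 13)/3 = -4/3 + (⅓)*(-20) = -4/3 - 20/3 = -8)
17724/T(-189, 184) - 12810/R(E) = 17724/(1/(-189)) - 12810/(-122) = 17724/(-1/189) - 12810*(-1/122) = 17724*(-189) + 105 = -3349836 + 105 = -3349731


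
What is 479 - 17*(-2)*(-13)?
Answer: 37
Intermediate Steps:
479 - 17*(-2)*(-13) = 479 + 34*(-13) = 479 - 442 = 37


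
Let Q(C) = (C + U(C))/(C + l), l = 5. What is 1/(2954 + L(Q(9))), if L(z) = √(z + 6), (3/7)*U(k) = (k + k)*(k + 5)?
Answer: 41356/122164943 - √9534/122164943 ≈ 0.00033773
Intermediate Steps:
U(k) = 14*k*(5 + k)/3 (U(k) = 7*((k + k)*(k + 5))/3 = 7*((2*k)*(5 + k))/3 = 7*(2*k*(5 + k))/3 = 14*k*(5 + k)/3)
Q(C) = (C + 14*C*(5 + C)/3)/(5 + C) (Q(C) = (C + 14*C*(5 + C)/3)/(C + 5) = (C + 14*C*(5 + C)/3)/(5 + C))
L(z) = √(6 + z)
1/(2954 + L(Q(9))) = 1/(2954 + √(6 + (⅓)*9*(73 + 14*9)/(5 + 9))) = 1/(2954 + √(6 + (⅓)*9*(73 + 126)/14)) = 1/(2954 + √(6 + (⅓)*9*(1/14)*199)) = 1/(2954 + √(6 + 597/14)) = 1/(2954 + √(681/14)) = 1/(2954 + √9534/14)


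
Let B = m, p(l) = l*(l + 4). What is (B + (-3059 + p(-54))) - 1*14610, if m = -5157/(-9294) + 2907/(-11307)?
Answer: -174779985829/11676362 ≈ -14969.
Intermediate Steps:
p(l) = l*(4 + l)
m = 3476949/11676362 (m = -5157*(-1/9294) + 2907*(-1/11307) = 1719/3098 - 969/3769 = 3476949/11676362 ≈ 0.29778)
B = 3476949/11676362 ≈ 0.29778
(B + (-3059 + p(-54))) - 1*14610 = (3476949/11676362 + (-3059 - 54*(4 - 54))) - 1*14610 = (3476949/11676362 + (-3059 - 54*(-50))) - 14610 = (3476949/11676362 + (-3059 + 2700)) - 14610 = (3476949/11676362 - 359) - 14610 = -4188337009/11676362 - 14610 = -174779985829/11676362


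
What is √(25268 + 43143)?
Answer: √68411 ≈ 261.56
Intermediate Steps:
√(25268 + 43143) = √68411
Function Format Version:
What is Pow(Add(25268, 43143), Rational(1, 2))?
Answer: Pow(68411, Rational(1, 2)) ≈ 261.56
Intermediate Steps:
Pow(Add(25268, 43143), Rational(1, 2)) = Pow(68411, Rational(1, 2))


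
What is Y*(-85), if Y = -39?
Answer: 3315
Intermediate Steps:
Y*(-85) = -39*(-85) = 3315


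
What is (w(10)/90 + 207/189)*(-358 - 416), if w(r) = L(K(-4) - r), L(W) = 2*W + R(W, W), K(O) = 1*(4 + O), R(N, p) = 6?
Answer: -25456/35 ≈ -727.31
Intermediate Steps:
K(O) = 4 + O
L(W) = 6 + 2*W (L(W) = 2*W + 6 = 6 + 2*W)
w(r) = 6 - 2*r (w(r) = 6 + 2*((4 - 4) - r) = 6 + 2*(0 - r) = 6 + 2*(-r) = 6 - 2*r)
(w(10)/90 + 207/189)*(-358 - 416) = ((6 - 2*10)/90 + 207/189)*(-358 - 416) = ((6 - 20)*(1/90) + 207*(1/189))*(-774) = (-14*1/90 + 23/21)*(-774) = (-7/45 + 23/21)*(-774) = (296/315)*(-774) = -25456/35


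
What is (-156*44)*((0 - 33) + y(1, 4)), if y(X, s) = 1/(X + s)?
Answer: 1125696/5 ≈ 2.2514e+5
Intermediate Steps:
(-156*44)*((0 - 33) + y(1, 4)) = (-156*44)*((0 - 33) + 1/(1 + 4)) = -6864*(-33 + 1/5) = -6864*(-33 + ⅕) = -6864*(-164/5) = 1125696/5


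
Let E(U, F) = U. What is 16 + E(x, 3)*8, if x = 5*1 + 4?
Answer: 88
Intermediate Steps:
x = 9 (x = 5 + 4 = 9)
16 + E(x, 3)*8 = 16 + 9*8 = 16 + 72 = 88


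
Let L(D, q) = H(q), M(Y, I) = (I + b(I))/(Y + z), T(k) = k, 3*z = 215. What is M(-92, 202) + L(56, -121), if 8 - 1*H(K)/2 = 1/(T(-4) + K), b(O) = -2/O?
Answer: 4683947/770125 ≈ 6.0821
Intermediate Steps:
z = 215/3 (z = (⅓)*215 = 215/3 ≈ 71.667)
H(K) = 16 - 2/(-4 + K)
M(Y, I) = (I - 2/I)/(215/3 + Y) (M(Y, I) = (I - 2/I)/(Y + 215/3) = (I - 2/I)/(215/3 + Y))
L(D, q) = 2*(-33 + 8*q)/(-4 + q)
M(-92, 202) + L(56, -121) = 3*(-2 + 202²)/(202*(215 + 3*(-92))) + 2*(-33 + 8*(-121))/(-4 - 121) = 3*(1/202)*(-2 + 40804)/(215 - 276) + 2*(-33 - 968)/(-125) = 3*(1/202)*40802/(-61) + 2*(-1/125)*(-1001) = 3*(1/202)*(-1/61)*40802 + 2002/125 = -61203/6161 + 2002/125 = 4683947/770125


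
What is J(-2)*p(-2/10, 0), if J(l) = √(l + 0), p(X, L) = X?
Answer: -I*√2/5 ≈ -0.28284*I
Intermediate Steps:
J(l) = √l
J(-2)*p(-2/10, 0) = √(-2)*(-2/10) = (I*√2)*(-2*⅒) = (I*√2)*(-⅕) = -I*√2/5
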